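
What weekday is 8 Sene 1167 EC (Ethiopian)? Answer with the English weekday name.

In the proleptic Gregorian calendar this is 9 June 1175 (JDN 2150379).
Since JDN mod 7 = 0 (0 = Monday), the day is Monday.

Monday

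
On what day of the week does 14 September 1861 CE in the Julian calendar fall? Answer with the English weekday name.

Thursday

Equivalently 26 September 1861 Gregorian, JDN 2401045.
JDN 2401045 mod 7 = 3, and JDN 0 was a Monday, so this is a Thursday.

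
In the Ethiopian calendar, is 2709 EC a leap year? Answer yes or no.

2709 mod 4 = 1; in the Ethiopian calendar a year is leap when year mod 4 = 3, so it is a common year.

no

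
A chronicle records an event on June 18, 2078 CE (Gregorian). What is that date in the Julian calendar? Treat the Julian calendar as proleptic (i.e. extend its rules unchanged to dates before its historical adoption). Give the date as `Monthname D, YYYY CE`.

For dates in this range the Gregorian date is 13 days ahead of the Julian.
18 June 2078 Gregorian − 13 days → 5 June 2078 Julian.

June 5, 2078 CE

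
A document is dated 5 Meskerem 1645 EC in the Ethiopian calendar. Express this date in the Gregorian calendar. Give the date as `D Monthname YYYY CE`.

Both dates share Julian Day Number 2324696; in the Gregorian calendar that is 12 September 1652 CE.

12 September 1652 CE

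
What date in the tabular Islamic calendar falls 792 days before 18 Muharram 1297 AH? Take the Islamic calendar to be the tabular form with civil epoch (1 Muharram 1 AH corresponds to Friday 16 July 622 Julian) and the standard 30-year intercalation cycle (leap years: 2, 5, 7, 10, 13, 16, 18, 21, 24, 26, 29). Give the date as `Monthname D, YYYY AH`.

JDN of 18 Muharram 1297 AH = 2407716.
2407716 − 792 = 2406924.
JDN 2406924 in the tabular Islamic calendar is Shawwal 23, 1294 AH.

Shawwal 23, 1294 AH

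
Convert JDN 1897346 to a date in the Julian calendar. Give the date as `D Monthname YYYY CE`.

26 August 482 CE

The proleptic Gregorian equivalent of JDN 1897346 is 27 August 482.
In the Julian calendar that day is 26 August 482 CE.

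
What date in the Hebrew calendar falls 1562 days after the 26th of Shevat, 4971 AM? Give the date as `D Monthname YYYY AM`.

JDN of the 26th of Shevat, 4971 AM = 2163417.
2163417 + 1562 = 2164979.
JDN 2164979 in the Hebrew calendar is 23 Sivan 4975 AM.

23 Sivan 4975 AM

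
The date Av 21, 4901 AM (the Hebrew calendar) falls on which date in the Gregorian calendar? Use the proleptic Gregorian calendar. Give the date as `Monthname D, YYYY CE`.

August 3, 1141 CE

Both dates share Julian Day Number 2138016; in the Gregorian calendar that is 3 August 1141 CE.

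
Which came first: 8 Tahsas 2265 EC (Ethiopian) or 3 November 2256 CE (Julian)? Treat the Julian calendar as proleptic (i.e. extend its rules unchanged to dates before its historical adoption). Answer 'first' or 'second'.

second

First date → JDN 2551244; second date → JDN 2545369.
JDN 2545369 < JDN 2551244, so the second date is earlier.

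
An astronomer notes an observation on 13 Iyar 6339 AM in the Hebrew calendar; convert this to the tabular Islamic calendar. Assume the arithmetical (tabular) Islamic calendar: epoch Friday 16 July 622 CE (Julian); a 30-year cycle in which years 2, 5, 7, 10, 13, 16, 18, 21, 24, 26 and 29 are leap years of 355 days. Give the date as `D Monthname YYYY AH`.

Julian Day Number of the source date = 2663151.
Converting JDN 2663151 to the tabular Islamic calendar gives 14 Dhu al-Qa'dah 2017 AH.

14 Dhu al-Qa'dah 2017 AH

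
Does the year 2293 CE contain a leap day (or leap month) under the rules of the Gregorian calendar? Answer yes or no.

2293 is not divisible by 4, so it is a common year.

no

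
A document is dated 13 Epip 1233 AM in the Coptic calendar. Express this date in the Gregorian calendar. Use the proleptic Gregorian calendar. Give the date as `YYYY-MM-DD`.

Both dates share Julian Day Number 2275330; in the Gregorian calendar that is 17 July 1517 CE.

1517-07-17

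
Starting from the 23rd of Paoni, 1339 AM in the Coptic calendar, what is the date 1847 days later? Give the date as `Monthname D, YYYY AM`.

Counting 1847 days forward from JDN 2314026 reaches JDN 2315873, which is Epip 13, 1344 AM.

Epip 13, 1344 AM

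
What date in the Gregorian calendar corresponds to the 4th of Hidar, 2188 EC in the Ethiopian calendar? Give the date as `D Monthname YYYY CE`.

15 November 2195 CE

Julian Day Number of the source date = 2523086.
Converting JDN 2523086 to the Gregorian calendar gives 15 November 2195 CE.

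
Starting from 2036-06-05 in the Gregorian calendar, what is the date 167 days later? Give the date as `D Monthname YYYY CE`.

19 November 2036 CE

The starting date is JDN 2464850; 2464850 + 167 = 2465017.
JDN 2465017 corresponds to 19 November 2036 CE.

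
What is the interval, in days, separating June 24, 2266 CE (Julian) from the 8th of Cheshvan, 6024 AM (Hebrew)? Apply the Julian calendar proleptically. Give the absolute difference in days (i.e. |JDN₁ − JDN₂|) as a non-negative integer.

JDN of the first date = 2548889.
JDN of the second date = 2547918.
|2547918 − 2548889| = 971.

971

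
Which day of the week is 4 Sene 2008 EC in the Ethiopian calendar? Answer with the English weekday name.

Saturday

In the Gregorian calendar this is 11 June 2016 (JDN 2457551).
JDN 2457551 mod 7 = 5, and JDN 0 was a Monday, so this is a Saturday.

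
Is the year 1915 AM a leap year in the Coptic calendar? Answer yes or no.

yes

1915 mod 4 = 3; in the Coptic calendar a year is leap when year mod 4 = 3, so it is a leap year.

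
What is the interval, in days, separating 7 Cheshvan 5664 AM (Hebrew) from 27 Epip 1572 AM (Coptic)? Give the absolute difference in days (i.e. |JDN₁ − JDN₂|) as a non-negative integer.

17252

First date → JDN 2416416; second date → JDN 2399164.
The interval is |2416416 − 2399164| = 17252 days.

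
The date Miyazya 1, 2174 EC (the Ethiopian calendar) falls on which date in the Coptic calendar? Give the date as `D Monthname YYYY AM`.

Julian Day Number of the source date = 2518119.
Converting JDN 2518119 to the Coptic calendar gives 1 Parmouti 1898 AM.

1 Parmouti 1898 AM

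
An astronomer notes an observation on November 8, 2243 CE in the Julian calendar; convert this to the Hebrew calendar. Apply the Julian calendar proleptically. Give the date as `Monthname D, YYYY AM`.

Both dates share Julian Day Number 2540625; in the Hebrew calendar that is 10 Kislev 6004 AM.

Kislev 10, 6004 AM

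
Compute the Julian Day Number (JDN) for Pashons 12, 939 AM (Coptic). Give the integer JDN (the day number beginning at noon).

2167885

In the proleptic Gregorian calendar the same day is 14 May 1223.
JDN 2299161 is 15 October 1582 CE (Gregorian); the target day is −131276 days from there, so JDN = 2167885.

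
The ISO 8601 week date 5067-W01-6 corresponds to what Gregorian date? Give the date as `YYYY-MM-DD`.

5067-01-05

ISO week 1 of 5067 is the week containing the first Thursday of 5067.
Week 1, day 6 (Saturday) lands on 5067-01-05.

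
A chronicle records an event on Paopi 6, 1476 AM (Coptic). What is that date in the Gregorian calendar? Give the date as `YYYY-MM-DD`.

1759-10-15

Julian Day Number of the source date = 2363809.
Converting JDN 2363809 to the Gregorian calendar gives 15 October 1759 CE.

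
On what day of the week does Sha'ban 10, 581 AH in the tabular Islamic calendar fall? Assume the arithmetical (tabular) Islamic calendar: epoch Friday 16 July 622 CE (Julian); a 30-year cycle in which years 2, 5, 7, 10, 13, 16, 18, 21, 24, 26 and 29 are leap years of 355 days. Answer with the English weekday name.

Wednesday

Equivalently 13 November 1185 Gregorian, JDN 2154189.
JDN 2154189 mod 7 = 2, and JDN 0 was a Monday, so this is a Wednesday.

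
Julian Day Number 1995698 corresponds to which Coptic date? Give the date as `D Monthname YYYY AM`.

7 Koiak 468 AM

JDN 1995698 is 8 December 751 in the proleptic Gregorian calendar.
In the Coptic calendar that day is 7 Koiak 468 AM.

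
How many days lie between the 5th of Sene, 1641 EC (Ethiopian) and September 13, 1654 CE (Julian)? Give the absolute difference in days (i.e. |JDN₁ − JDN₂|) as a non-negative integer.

1932

JDN of the first date = 2323505.
JDN of the second date = 2325437.
|2325437 − 2323505| = 1932.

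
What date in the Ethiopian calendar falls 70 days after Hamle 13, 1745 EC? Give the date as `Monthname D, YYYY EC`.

Meskerem 18, 1746 EC

The starting date is JDN 2361529; 2361529 + 70 = 2361599.
JDN 2361599 corresponds to Meskerem 18, 1746 EC.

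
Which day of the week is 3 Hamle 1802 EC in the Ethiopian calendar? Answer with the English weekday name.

Equivalently 9 July 1810 Gregorian, JDN 2382338.
JDN 2382338 mod 7 = 0, and JDN 0 was a Monday, so this is a Monday.

Monday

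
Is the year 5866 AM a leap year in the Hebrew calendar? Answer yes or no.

yes

Hebrew year 5866 is year 14 of its 19-year Metonic cycle; leap years are at positions 3, 6, 8, 11, 14, 17, 19, so it is a leap year (13 months).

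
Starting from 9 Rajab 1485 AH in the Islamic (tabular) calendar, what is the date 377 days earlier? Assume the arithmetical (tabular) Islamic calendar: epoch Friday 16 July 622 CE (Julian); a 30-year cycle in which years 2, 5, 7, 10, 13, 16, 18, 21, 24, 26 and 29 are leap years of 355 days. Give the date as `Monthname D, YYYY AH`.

Jumada al-Thani 15, 1484 AH

Counting 377 days back from JDN 2474505 reaches JDN 2474128, which is Jumada al-Thani 15, 1484 AH.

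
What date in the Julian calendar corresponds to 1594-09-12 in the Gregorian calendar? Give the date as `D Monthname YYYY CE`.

2 September 1594 CE

For dates in this range the Gregorian date is 10 days ahead of the Julian.
12 September 1594 Gregorian − 10 days → 2 September 1594 Julian.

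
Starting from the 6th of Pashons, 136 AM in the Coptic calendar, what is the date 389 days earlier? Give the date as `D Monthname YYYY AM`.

13 Parmouti 135 AM

The starting date is JDN 1874584; 1874584 − 389 = 1874195.
JDN 1874195 corresponds to 13 Parmouti 135 AM.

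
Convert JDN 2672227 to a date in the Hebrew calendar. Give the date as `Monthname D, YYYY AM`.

Adar 23, 6364 AM

The Gregorian equivalent of JDN 2672227 is 17 March 2604.
In the Hebrew calendar that day is Adar 23, 6364 AM.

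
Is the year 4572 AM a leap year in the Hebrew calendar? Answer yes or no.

Hebrew year 4572 is year 12 of its 19-year Metonic cycle; leap years are at positions 3, 6, 8, 11, 14, 17, 19, so it is a common year (12 months).

no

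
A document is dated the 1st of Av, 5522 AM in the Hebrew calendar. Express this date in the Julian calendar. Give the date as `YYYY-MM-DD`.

The source date corresponds to 21 July 1762 in the Gregorian calendar (JDN 2364819).
That day falls on 10 July 1762 CE in the Julian calendar.

1762-07-10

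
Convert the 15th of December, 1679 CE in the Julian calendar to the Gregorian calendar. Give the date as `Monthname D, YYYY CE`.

December 25, 1679 CE

For dates in this range the Gregorian date is 10 days ahead of the Julian.
15 December 1679 Julian + 10 days → 25 December 1679 Gregorian.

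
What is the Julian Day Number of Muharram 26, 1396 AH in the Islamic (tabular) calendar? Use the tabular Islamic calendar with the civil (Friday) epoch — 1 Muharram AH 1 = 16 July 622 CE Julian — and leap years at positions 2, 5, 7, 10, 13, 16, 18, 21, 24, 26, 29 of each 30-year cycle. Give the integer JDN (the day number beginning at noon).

2442806

In the Gregorian calendar the same day is 28 January 1976.
JDN 2299161 is 15 October 1582 CE (Gregorian); the target day is +143645 days from there, so JDN = 2442806.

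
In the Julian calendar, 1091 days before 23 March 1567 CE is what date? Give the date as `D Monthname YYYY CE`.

The starting date is JDN 2293486; 2293486 − 1091 = 2292395.
JDN 2292395 corresponds to 27 March 1564 CE.

27 March 1564 CE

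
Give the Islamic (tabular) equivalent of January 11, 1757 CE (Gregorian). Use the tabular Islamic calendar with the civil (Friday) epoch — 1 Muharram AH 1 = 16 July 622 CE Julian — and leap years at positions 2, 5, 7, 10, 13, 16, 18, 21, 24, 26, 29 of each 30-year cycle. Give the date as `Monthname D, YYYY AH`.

Rabi' al-Thani 19, 1170 AH

Julian Day Number of the source date = 2362802.
Converting JDN 2362802 to the tabular Islamic calendar gives 19 Rabi' al-Thani 1170 AH.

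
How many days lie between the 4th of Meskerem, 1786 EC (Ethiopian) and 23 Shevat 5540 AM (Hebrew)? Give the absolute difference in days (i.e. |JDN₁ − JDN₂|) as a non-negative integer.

4974

First date → JDN 2376195; second date → JDN 2371221.
The interval is |2376195 − 2371221| = 4974 days.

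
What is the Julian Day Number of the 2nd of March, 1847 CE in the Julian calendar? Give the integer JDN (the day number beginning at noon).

2395735

Equivalently 14 March 1847 (Gregorian).
JDN 2400001 is 17 November 1858 CE (Gregorian), MJD 0; the target day is −4266 days from there, so JDN = 2395735.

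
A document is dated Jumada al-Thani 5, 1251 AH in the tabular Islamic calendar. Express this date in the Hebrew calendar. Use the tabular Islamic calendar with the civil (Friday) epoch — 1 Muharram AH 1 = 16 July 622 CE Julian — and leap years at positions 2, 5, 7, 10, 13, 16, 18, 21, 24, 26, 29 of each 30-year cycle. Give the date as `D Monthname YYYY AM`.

5 Tishrei 5596 AM

Both dates share Julian Day Number 2391550; in the Hebrew calendar that is 5 Tishrei 5596 AM.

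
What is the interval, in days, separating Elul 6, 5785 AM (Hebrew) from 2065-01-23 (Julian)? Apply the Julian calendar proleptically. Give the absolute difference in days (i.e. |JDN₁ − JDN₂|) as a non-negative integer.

14404

JDN of the first date = 2460918.
JDN of the second date = 2475322.
|2475322 − 2460918| = 14404.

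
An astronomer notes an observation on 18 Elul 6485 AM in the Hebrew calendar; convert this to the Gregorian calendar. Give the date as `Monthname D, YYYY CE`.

September 19, 2725 CE

Julian Day Number of the source date = 2716607.
Converting JDN 2716607 to the Gregorian calendar gives 19 September 2725 CE.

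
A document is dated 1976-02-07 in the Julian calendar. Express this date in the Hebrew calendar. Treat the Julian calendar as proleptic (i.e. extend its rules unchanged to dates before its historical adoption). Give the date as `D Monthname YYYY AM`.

19 Adar I 5736 AM

Both dates share Julian Day Number 2442829; in the Hebrew calendar that is 19 Adar I 5736 AM.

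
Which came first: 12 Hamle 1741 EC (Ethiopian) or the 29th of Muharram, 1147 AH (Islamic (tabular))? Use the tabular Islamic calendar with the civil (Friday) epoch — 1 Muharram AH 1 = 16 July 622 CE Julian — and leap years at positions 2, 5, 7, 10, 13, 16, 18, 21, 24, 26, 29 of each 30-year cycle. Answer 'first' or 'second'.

second

Converting both to JDN: 2360067 vs 2354572; the smaller is the second.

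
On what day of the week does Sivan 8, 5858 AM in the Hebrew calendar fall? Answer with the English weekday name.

Sunday

This is JDN 2487498 (8 June 2098 Gregorian).
JDN 2487498 mod 7 = 6, and JDN 0 was a Monday, so this is a Sunday.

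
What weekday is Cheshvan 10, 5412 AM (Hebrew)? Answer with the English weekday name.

Wednesday

Equivalently 25 October 1651 Gregorian, JDN 2324373.
Since JDN mod 7 = 2 (0 = Monday), the day is Wednesday.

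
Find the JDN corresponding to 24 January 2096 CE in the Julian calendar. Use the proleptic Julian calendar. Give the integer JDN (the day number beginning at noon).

2486645

In the Gregorian calendar the same day is 6 February 2096.
JDN 2400001 is 17 November 1858 CE (Gregorian), MJD 0; the target day is +86644 days from there, so JDN = 2486645.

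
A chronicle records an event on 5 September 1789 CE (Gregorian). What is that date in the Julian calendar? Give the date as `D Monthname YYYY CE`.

The Julian–Gregorian offset here is 11 days (Julian trailing).
5 September 1789 Gregorian − 11 days → 25 August 1789 Julian.

25 August 1789 CE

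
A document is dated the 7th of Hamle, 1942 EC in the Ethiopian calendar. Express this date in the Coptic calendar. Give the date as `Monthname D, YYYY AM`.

Epip 7, 1666 AM

Both dates share Julian Day Number 2433477; in the Coptic calendar that is 7 Epip 1666 AM.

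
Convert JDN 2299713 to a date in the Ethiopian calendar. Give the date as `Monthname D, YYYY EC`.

Miyazya 14, 1576 EC

The Gregorian equivalent of JDN 2299713 is 19 April 1584.
In the Ethiopian calendar that day is Miyazya 14, 1576 EC.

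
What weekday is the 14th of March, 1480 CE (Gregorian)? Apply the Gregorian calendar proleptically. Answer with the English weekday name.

2261692 ≡ 6 (mod 7); counting from Monday = 0 gives Sunday.

Sunday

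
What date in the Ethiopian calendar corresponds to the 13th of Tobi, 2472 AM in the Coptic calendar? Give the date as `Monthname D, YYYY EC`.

Tir 13, 2748 EC

Both dates share Julian Day Number 2727695; in the Ethiopian calendar that is 13 Tir 2748 EC.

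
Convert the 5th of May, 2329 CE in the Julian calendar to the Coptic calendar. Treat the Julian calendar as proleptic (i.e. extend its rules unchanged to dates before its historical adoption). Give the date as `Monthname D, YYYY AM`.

Pashons 10, 2045 AM

The source date corresponds to 21 May 2329 in the Gregorian calendar (JDN 2571850).
That day falls on 10 Pashons 2045 AM in the Coptic calendar.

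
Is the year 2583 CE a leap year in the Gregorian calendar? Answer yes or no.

no

2583 is not divisible by 4, so it is a common year.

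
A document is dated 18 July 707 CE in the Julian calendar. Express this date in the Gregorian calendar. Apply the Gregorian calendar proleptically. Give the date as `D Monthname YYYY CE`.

22 July 707 CE

At this point the Julian calendar is 4 days behind the Gregorian.
18 July 707 Julian + 4 days → 22 July 707 Gregorian.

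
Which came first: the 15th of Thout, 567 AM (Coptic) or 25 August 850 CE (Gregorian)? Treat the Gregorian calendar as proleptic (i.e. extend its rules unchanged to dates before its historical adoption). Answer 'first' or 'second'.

First date → JDN 2031775; second date → JDN 2031753.
JDN 2031753 < JDN 2031775, so the second date is earlier.

second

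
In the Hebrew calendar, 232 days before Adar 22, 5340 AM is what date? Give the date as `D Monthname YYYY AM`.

27 Tammuz 5339 AM

The starting date is JDN 2298221; 2298221 − 232 = 2297989.
JDN 2297989 corresponds to 27 Tammuz 5339 AM.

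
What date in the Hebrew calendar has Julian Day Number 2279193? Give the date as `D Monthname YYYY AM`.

JDN 2279193 is 13 February 1528 in the proleptic Gregorian calendar.
In the Hebrew calendar that day is 13 Adar I 5288 AM.

13 Adar I 5288 AM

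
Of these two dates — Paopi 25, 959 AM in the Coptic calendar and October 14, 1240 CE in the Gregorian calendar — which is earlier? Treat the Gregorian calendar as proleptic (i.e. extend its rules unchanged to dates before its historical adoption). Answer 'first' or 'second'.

second

Converting both to JDN: 2174993 vs 2174248; the smaller is the second.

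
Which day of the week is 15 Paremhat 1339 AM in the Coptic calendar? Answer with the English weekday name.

In the Gregorian calendar this is 21 March 1623 (JDN 2313928).
Since JDN mod 7 = 1 (0 = Monday), the day is Tuesday.

Tuesday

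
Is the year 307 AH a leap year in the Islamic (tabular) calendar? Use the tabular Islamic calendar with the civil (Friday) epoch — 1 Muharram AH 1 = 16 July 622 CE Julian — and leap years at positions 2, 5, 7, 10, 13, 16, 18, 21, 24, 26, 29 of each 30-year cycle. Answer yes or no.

yes

Year 307 AH is year 7 of its 30-year cycle; leap positions are 2, 5, 7, 10, 13, 16, 18, 21, 24, 26, 29, so it is a leap year (355 days).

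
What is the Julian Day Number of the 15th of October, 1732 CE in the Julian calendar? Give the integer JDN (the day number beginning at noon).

Equivalently 26 October 1732 (Gregorian).
JDN 2400001 is 17 November 1858 CE (Gregorian), MJD 0; the target day is −46042 days from there, so JDN = 2353959.

2353959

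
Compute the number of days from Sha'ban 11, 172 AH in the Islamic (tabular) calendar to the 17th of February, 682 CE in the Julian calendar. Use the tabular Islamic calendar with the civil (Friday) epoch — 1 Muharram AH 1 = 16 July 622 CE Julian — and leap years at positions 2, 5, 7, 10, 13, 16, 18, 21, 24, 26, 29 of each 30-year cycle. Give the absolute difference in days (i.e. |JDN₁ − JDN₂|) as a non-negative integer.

39048

JDN of the first date = 2009254.
JDN of the second date = 1970206.
|1970206 − 2009254| = 39048.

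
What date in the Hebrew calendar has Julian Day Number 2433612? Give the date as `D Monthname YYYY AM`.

17 Kislev 5711 AM

The Gregorian equivalent of JDN 2433612 is 26 November 1950.
In the Hebrew calendar that day is 17 Kislev 5711 AM.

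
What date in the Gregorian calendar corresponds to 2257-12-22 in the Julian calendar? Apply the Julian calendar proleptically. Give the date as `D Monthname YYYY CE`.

The Julian–Gregorian offset here is 15 days (Julian trailing).
22 December 2257 Julian + 15 days → 6 January 2258 Gregorian.

6 January 2258 CE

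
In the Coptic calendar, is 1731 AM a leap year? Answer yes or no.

yes

1731 mod 4 = 3; in the Coptic calendar a year is leap when year mod 4 = 3, so it is a leap year.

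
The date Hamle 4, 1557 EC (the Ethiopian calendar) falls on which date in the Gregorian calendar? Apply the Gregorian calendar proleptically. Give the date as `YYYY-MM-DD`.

Both dates share Julian Day Number 2292853; in the Gregorian calendar that is 8 July 1565 CE.

1565-07-08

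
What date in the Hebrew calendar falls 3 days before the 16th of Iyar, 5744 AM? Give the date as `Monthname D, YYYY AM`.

Iyar 13, 5744 AM

The starting date is JDN 2445839; 2445839 − 3 = 2445836.
JDN 2445836 corresponds to Iyar 13, 5744 AM.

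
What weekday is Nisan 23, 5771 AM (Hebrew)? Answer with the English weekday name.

This is JDN 2455679 (27 April 2011 Gregorian).
Since JDN mod 7 = 2 (0 = Monday), the day is Wednesday.

Wednesday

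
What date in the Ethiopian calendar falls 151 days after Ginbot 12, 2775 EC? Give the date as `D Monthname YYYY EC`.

The starting date is JDN 2737675; 2737675 + 151 = 2737826.
JDN 2737826 corresponds to 7 Tikimt 2776 EC.

7 Tikimt 2776 EC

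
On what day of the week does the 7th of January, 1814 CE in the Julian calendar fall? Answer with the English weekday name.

Wednesday

Equivalently 19 January 1814 Gregorian, JDN 2383628.
2383628 ≡ 2 (mod 7); counting from Monday = 0 gives Wednesday.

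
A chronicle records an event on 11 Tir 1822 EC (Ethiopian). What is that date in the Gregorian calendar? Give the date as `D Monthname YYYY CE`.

18 January 1830 CE

Both dates share Julian Day Number 2389471; in the Gregorian calendar that is 18 January 1830 CE.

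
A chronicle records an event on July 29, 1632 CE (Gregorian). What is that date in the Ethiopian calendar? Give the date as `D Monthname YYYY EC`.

Both dates share Julian Day Number 2317346; in the Ethiopian calendar that is 25 Hamle 1624 EC.

25 Hamle 1624 EC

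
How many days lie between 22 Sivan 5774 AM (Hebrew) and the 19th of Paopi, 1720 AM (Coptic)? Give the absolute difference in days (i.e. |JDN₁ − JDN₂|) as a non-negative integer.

First date → JDN 2456829; second date → JDN 2452943.
The interval is |2456829 − 2452943| = 3886 days.

3886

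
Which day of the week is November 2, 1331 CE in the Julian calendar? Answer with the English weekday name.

This is JDN 2207511 (10 November 1331 Gregorian).
2207511 ≡ 5 (mod 7); counting from Monday = 0 gives Saturday.

Saturday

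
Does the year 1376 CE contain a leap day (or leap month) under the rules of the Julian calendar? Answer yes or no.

1376 mod 4 = 0, so it is a leap year in the Julian calendar.

yes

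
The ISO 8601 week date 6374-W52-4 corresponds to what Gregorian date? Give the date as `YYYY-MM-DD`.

6374-12-26

ISO week 1 of 6374 is the week containing the first Thursday of 6374.
Week 52, day 4 (Thursday) lands on 6374-12-26.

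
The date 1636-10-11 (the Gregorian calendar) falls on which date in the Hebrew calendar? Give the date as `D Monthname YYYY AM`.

Both dates share Julian Day Number 2318881; in the Hebrew calendar that is 12 Tishrei 5397 AM.

12 Tishrei 5397 AM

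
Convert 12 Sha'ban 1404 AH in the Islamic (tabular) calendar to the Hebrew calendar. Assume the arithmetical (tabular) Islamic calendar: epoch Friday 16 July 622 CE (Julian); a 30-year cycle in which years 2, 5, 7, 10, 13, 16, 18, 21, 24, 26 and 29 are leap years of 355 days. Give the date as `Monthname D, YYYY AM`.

Julian Day Number of the source date = 2445834.
Converting JDN 2445834 to the Hebrew calendar gives 11 Iyar 5744 AM.

Iyar 11, 5744 AM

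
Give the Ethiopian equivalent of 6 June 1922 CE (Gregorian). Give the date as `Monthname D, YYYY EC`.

Ginbot 29, 1914 EC

Both dates share Julian Day Number 2423212; in the Ethiopian calendar that is 29 Ginbot 1914 EC.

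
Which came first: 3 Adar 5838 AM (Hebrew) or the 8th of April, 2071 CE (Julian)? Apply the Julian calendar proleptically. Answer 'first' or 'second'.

second

First date → JDN 2480081; second date → JDN 2477588.
JDN 2477588 < JDN 2480081, so the second date is earlier.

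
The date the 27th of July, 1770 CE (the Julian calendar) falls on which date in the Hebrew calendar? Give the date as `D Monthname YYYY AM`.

Both dates share Julian Day Number 2367758; in the Hebrew calendar that is 16 Av 5530 AM.

16 Av 5530 AM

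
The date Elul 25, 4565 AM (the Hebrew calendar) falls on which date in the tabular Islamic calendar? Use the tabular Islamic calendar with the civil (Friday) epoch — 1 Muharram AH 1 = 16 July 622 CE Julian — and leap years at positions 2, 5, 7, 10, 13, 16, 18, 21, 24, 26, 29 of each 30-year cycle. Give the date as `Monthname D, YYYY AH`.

Julian Day Number of the source date = 2015321.
Converting JDN 2015321 to the tabular Islamic calendar gives 25 Ramadan 189 AH.

Ramadan 25, 189 AH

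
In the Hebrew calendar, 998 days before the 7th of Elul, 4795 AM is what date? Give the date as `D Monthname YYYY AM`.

Counting 998 days back from JDN 2099317 reaches JDN 2098319, which is 13 Kislev 4793 AM.

13 Kislev 4793 AM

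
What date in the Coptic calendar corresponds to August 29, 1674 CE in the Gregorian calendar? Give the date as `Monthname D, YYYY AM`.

Julian Day Number of the source date = 2332717.
Converting JDN 2332717 to the Coptic calendar gives 26 Mesori 1390 AM.

Mesori 26, 1390 AM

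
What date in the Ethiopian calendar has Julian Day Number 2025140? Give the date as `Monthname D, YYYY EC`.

Hamle 19, 824 EC

JDN 2025140 is 17 July 832 in the proleptic Gregorian calendar.
In the Ethiopian calendar that day is Hamle 19, 824 EC.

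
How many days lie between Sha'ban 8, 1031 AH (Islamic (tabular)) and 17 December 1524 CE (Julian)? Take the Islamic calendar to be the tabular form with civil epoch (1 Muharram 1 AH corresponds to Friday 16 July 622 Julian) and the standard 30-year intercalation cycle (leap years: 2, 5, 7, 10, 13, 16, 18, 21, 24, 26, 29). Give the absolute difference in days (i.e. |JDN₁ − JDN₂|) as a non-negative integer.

First date → JDN 2313652; second date → JDN 2278050.
The interval is |2313652 − 2278050| = 35602 days.

35602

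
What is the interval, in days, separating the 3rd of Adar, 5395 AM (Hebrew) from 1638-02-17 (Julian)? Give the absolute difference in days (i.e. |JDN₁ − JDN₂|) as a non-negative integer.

First date → JDN 2318283; second date → JDN 2319385.
The interval is |2318283 − 2319385| = 1102 days.

1102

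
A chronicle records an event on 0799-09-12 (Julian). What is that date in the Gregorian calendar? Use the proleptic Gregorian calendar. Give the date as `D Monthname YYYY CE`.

16 September 799 CE

For dates in this range the Gregorian date is 4 days ahead of the Julian.
12 September 799 Julian + 4 days → 16 September 799 Gregorian.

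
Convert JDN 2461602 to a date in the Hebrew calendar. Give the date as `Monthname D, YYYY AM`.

Tammuz 10, 5787 AM

JDN 2461602 is 15 July 2027 in the Gregorian calendar.
In the Hebrew calendar that day is Tammuz 10, 5787 AM.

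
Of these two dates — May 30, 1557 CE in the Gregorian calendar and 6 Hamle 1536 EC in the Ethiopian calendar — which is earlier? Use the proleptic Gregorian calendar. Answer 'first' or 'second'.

second

Converting both to JDN: 2289892 vs 2285185; the smaller is the second.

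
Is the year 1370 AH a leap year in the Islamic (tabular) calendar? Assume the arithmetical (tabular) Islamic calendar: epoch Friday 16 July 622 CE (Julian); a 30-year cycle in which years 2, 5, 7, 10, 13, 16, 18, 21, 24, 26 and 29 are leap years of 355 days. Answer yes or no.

Year 1370 AH is year 20 of its 30-year cycle; leap positions are 2, 5, 7, 10, 13, 16, 18, 21, 24, 26, 29, so it is a common year (354 days).

no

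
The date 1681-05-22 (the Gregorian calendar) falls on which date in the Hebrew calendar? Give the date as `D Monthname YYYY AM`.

Both dates share Julian Day Number 2335175; in the Hebrew calendar that is 5 Sivan 5441 AM.

5 Sivan 5441 AM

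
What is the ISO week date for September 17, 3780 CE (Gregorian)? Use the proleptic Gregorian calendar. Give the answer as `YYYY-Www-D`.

3780-W37-7

The weekday is Sunday (ISO weekday 7).
That Sunday belongs to ISO week 37 of ISO year 3780.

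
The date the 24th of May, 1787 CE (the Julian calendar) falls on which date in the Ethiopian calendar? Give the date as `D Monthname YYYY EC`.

The source date corresponds to 4 June 1787 in the Gregorian calendar (JDN 2373903).
That day falls on 29 Ginbot 1779 EC in the Ethiopian calendar.

29 Ginbot 1779 EC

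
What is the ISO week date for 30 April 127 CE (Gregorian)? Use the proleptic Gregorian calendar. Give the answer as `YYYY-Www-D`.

0127-W18-3

The weekday is Wednesday (ISO weekday 3).
That Wednesday belongs to ISO week 18 of ISO year 127.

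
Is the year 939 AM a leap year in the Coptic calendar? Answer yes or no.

939 mod 4 = 3; in the Coptic calendar a year is leap when year mod 4 = 3, so it is a leap year.

yes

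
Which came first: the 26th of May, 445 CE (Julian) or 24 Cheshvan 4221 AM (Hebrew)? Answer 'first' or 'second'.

first

The two dates have Julian Day Numbers 1883740 and 1889372 respectively.
Since 1883740 < 1889372, the first date comes first.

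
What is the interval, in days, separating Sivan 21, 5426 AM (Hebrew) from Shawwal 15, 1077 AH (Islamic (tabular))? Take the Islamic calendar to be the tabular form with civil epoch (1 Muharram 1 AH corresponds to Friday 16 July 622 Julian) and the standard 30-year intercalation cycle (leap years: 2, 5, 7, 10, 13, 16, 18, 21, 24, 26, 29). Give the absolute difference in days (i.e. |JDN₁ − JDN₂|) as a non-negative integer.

First date → JDN 2329729; second date → JDN 2330019.
The interval is |2329729 − 2330019| = 290 days.

290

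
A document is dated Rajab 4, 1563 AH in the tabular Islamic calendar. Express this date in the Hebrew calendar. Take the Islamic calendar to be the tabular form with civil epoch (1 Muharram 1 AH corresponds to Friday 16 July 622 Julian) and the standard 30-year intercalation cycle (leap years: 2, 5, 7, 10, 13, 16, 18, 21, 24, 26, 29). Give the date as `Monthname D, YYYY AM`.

Tammuz 5, 5898 AM

Julian Day Number of the source date = 2502141.
Converting JDN 2502141 to the Hebrew calendar gives 5 Tammuz 5898 AM.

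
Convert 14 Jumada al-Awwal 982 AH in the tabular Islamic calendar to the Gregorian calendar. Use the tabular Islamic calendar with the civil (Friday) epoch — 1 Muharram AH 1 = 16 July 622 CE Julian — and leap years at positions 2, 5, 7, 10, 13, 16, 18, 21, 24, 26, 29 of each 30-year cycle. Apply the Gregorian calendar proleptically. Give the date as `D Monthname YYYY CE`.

Both dates share Julian Day Number 2296205; in the Gregorian calendar that is 11 September 1574 CE.

11 September 1574 CE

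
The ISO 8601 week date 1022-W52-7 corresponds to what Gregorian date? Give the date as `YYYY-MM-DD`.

ISO week 1 of 1022 is the week containing the first Thursday of 1022.
Week 52, day 7 (Sunday) lands on 1022-12-29.

1022-12-29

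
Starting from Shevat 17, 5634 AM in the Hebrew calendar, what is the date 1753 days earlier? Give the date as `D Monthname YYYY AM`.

JDN of Shevat 17, 5634 AM = 2405559.
2405559 − 1753 = 2403806.
JDN 2403806 in the Hebrew calendar is 7 Iyar 5629 AM.

7 Iyar 5629 AM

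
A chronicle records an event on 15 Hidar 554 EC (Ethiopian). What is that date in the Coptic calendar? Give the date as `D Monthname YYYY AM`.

15 Hathor 278 AM

Julian Day Number of the source date = 1926278.
Converting JDN 1926278 to the Coptic calendar gives 15 Hathor 278 AM.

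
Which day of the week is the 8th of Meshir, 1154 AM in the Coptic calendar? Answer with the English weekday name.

Sunday

In the proleptic Gregorian calendar this is 11 February 1438 (JDN 2246320).
2246320 ≡ 6 (mod 7); counting from Monday = 0 gives Sunday.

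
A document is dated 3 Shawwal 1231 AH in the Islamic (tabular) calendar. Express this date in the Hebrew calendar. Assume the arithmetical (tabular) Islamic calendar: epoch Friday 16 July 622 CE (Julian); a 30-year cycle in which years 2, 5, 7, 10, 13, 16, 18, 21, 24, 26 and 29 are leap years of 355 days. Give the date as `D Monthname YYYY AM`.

Both dates share Julian Day Number 2384579; in the Hebrew calendar that is 3 Elul 5576 AM.

3 Elul 5576 AM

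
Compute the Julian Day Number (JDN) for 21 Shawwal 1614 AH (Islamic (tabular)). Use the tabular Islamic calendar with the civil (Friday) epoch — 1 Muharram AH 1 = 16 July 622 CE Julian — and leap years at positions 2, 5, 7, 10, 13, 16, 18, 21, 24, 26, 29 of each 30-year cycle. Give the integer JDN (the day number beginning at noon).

2520319

Equivalently 18 April 2188 (Gregorian).
JDN 2451545 is 1 January 2000 CE (Gregorian); the target day is +68774 days from there, so JDN = 2520319.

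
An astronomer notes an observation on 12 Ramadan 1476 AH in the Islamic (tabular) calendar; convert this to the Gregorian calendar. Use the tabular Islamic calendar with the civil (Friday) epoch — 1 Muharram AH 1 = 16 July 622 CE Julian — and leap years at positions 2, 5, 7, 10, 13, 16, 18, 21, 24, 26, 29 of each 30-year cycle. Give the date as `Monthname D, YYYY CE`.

Julian Day Number of the source date = 2471378.
Converting JDN 2471378 to the Gregorian calendar gives 20 April 2054 CE.

April 20, 2054 CE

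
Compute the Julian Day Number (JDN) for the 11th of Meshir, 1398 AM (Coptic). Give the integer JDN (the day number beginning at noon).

Equivalently 15 February 1682 (Gregorian).
JDN 2400001 is 17 November 1858 CE (Gregorian), MJD 0; the target day is −64557 days from there, so JDN = 2335444.

2335444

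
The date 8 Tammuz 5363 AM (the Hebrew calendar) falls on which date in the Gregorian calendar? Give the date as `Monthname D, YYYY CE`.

June 17, 1603 CE

Both dates share Julian Day Number 2306711; in the Gregorian calendar that is 17 June 1603 CE.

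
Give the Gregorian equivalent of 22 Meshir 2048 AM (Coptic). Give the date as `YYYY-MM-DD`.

Both dates share Julian Day Number 2572868; in the Gregorian calendar that is 4 March 2332 CE.

2332-03-04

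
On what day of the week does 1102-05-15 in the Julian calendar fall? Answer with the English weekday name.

In the proleptic Gregorian calendar this is 22 May 1102 (JDN 2123698).
JDN 2123698 mod 7 = 3, and JDN 0 was a Monday, so this is a Thursday.

Thursday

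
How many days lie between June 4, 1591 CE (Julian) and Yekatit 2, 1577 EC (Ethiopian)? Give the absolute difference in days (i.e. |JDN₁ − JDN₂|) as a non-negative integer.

JDN of the first date = 2302325.
JDN of the second date = 2300006.
|2300006 − 2302325| = 2319.

2319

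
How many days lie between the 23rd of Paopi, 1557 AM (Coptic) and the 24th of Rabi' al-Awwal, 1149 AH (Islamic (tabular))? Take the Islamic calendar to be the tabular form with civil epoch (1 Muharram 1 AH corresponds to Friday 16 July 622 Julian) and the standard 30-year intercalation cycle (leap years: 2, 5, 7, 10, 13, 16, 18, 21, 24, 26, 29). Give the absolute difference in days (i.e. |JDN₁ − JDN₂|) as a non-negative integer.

JDN of the first date = 2393411.
JDN of the second date = 2355335.
|2355335 − 2393411| = 38076.

38076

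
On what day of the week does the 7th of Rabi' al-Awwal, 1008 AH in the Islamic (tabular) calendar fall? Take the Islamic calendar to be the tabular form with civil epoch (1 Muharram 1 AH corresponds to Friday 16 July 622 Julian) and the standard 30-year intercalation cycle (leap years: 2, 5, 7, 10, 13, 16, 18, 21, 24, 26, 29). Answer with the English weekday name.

Monday

This is JDN 2305352 (27 September 1599 Gregorian).
2305352 ≡ 0 (mod 7); counting from Monday = 0 gives Monday.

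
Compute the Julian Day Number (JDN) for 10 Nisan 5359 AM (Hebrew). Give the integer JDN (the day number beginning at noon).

Equivalently 5 April 1599 (Gregorian).
JDN 2451545 is 1 January 2000 CE (Gregorian); the target day is −146368 days from there, so JDN = 2305177.

2305177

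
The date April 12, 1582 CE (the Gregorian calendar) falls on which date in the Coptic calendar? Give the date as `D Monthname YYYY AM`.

Both dates share Julian Day Number 2298975; in the Coptic calendar that is 7 Parmouti 1298 AM.

7 Parmouti 1298 AM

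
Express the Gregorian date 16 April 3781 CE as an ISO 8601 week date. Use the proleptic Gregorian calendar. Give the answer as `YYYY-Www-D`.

The weekday is Monday (ISO weekday 1).
That Monday belongs to ISO week 16 of ISO year 3781.

3781-W16-1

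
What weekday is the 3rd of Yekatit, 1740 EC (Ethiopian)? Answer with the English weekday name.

Friday

This is JDN 2359543 (9 February 1748 Gregorian).
JDN 2359543 mod 7 = 4, and JDN 0 was a Monday, so this is a Friday.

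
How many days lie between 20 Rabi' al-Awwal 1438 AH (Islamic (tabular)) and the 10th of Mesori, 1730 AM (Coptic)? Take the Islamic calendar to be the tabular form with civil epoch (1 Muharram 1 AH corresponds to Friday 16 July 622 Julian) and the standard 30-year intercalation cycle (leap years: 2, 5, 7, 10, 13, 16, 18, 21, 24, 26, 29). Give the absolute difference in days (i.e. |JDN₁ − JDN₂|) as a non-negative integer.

857

First date → JDN 2457743; second date → JDN 2456886.
The interval is |2457743 − 2456886| = 857 days.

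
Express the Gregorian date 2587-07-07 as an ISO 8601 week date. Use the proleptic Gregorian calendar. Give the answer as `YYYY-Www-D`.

2587-W27-6

The weekday is Saturday (ISO weekday 6).
That Saturday belongs to ISO week 27 of ISO year 2587.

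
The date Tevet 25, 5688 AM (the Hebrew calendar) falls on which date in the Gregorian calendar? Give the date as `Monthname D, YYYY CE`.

Both dates share Julian Day Number 2425264; in the Gregorian calendar that is 18 January 1928 CE.

January 18, 1928 CE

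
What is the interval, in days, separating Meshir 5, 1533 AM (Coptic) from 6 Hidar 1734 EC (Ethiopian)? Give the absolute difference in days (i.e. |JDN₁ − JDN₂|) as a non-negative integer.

27483

First date → JDN 2384747; second date → JDN 2357264.
The interval is |2384747 − 2357264| = 27483 days.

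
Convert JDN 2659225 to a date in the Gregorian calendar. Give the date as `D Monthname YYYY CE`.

10 August 2568 CE

Counting from JDN 2299161 = 15 Oct 1582 gives an offset of 360064 days.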